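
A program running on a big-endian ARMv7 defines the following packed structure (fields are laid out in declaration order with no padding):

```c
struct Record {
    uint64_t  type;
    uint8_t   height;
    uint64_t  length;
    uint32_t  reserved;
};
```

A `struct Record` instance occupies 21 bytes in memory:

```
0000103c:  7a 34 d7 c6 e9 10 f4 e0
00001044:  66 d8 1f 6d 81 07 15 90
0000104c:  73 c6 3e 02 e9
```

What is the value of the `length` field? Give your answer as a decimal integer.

15573286437407527027

`length` follows `type` (8 B), `height` (1 B), so it starts at offset 8 + 1 = 9 and occupies 8 bytes.
Bytes at offsets 9..16: D8 1F 6D 81 07 15 90 73.
Big-endian: lowest address holds the most-significant byte.
The bytes are already most-significant first: 0xD81F6D8107159073.
0xD81F6D8107159073 = 15573286437407527027.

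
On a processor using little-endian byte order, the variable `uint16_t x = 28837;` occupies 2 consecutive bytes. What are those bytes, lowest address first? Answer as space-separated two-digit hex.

A5 70

28837 in hexadecimal, padded to 16 bits, is 0x70A5.
Split into bytes (most-significant first): 70 A5.
Little-endian: lowest address holds the least-significant byte.
So at ascending addresses the bytes are A5 70.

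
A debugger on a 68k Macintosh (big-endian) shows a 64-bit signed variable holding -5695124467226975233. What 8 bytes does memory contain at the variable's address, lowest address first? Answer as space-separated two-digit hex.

Two's complement of -5695124467226975233 in 64 bits: 5695124467226975233 = 0x4F09258764B31C01; invert → 0xB0F6DA789B4CE3FE; add 1 → 0xB0F6DA789B4CE3FF.
Split into bytes (most-significant first): B0 F6 DA 78 9B 4C E3 FF.
Big-endian stores the most-significant byte at the lowest address.
So the memory order matches the most-significant-first order: B0 F6 DA 78 9B 4C E3 FF.

B0 F6 DA 78 9B 4C E3 FF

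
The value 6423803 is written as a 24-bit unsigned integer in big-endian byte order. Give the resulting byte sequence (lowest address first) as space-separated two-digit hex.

6423803 in hexadecimal, padded to 24 bits, is 0x6204FB.
Split into bytes (most-significant first): 62 04 FB.
In big-endian order the high byte comes first in memory.
So the memory order matches the most-significant-first order: 62 04 FB.

62 04 FB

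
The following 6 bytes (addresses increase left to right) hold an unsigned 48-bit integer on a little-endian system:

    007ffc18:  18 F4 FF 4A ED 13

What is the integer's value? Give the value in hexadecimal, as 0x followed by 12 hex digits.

Little-endian stores the least-significant byte at the lowest address.
Reassemble most-significant byte first: 13 ED 4A FF F4 18 → 0x13ED4AFFF418.

0x13ED4AFFF418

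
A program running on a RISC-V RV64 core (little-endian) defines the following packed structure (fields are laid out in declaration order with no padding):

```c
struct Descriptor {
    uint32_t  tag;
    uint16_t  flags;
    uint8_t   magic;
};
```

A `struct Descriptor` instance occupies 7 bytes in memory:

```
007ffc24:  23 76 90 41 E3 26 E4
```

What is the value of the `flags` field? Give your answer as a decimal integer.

9955

`flags` follows `tag` (4 bytes), so it starts at byte offset 4 and occupies 2 bytes.
Bytes at offsets 4..5: E3 26.
Little-endian: lowest address holds the least-significant byte.
Reassemble most-significant byte first: 26 E3 → 0x26E3.
0x26E3 = 9955.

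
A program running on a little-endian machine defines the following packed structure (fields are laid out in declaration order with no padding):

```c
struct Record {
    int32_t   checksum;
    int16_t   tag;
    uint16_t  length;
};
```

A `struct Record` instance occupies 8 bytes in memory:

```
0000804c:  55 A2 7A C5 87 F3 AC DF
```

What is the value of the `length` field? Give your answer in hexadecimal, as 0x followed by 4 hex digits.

0xDFAC

`length` follows `checksum` (4 B), `tag` (2 B), so it starts at offset 4 + 2 = 6 and occupies 2 bytes.
Bytes at offsets 6..7: AC DF.
Little-endian stores the least-significant byte at the lowest address.
Reassemble most-significant byte first: DF AC → 0xDFAC.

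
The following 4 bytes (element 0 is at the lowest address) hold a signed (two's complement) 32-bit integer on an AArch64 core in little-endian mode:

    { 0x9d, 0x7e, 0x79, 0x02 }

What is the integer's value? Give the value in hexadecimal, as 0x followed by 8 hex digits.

Little-endian stores the least-significant byte at the lowest address.
Reassemble most-significant byte first: 02 79 7E 9D → 0x02797E9D.

0x02797E9D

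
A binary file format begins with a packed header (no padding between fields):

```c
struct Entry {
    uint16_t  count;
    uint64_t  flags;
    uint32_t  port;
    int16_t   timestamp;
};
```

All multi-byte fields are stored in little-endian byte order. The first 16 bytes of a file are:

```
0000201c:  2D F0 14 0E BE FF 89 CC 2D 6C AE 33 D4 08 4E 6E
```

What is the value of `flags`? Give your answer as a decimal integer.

7795111423121427988

`flags` follows `count` (2 bytes), so it starts at byte offset 2 and occupies 8 bytes.
Bytes at offsets 2..9: 14 0E BE FF 89 CC 2D 6C.
Little-endian stores the least-significant byte at the lowest address.
Reassemble most-significant byte first: 6C 2D CC 89 FF BE 0E 14 → 0x6C2DCC89FFBE0E14.
0x6C2DCC89FFBE0E14 = 7795111423121427988.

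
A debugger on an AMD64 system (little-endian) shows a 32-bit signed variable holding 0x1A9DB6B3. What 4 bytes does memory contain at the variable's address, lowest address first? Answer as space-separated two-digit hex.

Split into bytes (most-significant first): 1A 9D B6 B3.
Little-endian: lowest address holds the least-significant byte.
So at ascending addresses the bytes are B3 B6 9D 1A.

B3 B6 9D 1A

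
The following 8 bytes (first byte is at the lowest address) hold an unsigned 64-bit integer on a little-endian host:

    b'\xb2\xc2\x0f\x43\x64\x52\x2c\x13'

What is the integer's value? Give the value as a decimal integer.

Little-endian stores the least-significant byte at the lowest address.
Reassemble most-significant byte first: 13 2C 52 64 43 0F C2 B2 → 0x132C5264430FC2B2.
0x132C5264430FC2B2 = 1381569776271213234.

1381569776271213234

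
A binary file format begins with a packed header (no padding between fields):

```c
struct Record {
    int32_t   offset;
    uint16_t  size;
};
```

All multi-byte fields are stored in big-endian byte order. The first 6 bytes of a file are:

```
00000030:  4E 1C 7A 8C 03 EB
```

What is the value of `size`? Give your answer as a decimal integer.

`size` follows `offset` (4 bytes), so it starts at byte offset 4 and occupies 2 bytes.
Bytes at offsets 4..5: 03 EB.
Big-endian stores the most-significant byte at the lowest address.
The bytes are already most-significant first: 0x03EB.
0x03EB = 1003.

1003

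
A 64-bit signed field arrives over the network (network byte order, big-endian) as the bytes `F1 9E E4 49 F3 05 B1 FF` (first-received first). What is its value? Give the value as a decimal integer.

In big-endian order the high byte comes first in memory.
The bytes are already most-significant first: 0xF19EE449F305B1FF.
Top bit is set, so as a signed 64-bit value this is 0xF19EE449F305B1FF − 2^64 = -1036139857987653121.

-1036139857987653121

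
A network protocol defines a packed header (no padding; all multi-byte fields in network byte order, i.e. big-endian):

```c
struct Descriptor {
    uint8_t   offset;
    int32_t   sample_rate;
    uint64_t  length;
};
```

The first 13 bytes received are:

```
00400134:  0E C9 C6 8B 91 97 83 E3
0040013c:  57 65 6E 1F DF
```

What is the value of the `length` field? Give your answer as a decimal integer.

10917819886179590111

`length` follows `offset` (1 B), `sample_rate` (4 B), so it starts at offset 1 + 4 = 5 and occupies 8 bytes.
Bytes at offsets 5..12: 97 83 E3 57 65 6E 1F DF.
Big-endian stores the most-significant byte at the lowest address.
The bytes are already most-significant first: 0x9783E357656E1FDF.
0x9783E357656E1FDF = 10917819886179590111.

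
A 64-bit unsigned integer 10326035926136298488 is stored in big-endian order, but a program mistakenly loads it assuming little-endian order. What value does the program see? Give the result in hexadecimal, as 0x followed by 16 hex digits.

10326035926136298488 in 64-bit hexadecimal is 0x8F4D72F713469BF8.
Stored big-endian, the bytes at ascending addresses are 8F 4D 72 F7 13 46 9B F8.
Read back as little-endian, the first byte is least significant, giving 0xF89B4613F7724D8F.

0xF89B4613F7724D8F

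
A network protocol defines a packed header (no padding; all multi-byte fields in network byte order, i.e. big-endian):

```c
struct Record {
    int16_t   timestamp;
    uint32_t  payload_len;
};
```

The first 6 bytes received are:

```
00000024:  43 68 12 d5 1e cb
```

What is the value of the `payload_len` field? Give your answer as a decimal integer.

`payload_len` follows `timestamp` (2 bytes), so it starts at byte offset 2 and occupies 4 bytes.
Bytes at offsets 2..5: 12 D5 1E CB.
Big-endian: lowest address holds the most-significant byte.
The bytes are already most-significant first: 0x12D51ECB.
0x12D51ECB = 315956939.

315956939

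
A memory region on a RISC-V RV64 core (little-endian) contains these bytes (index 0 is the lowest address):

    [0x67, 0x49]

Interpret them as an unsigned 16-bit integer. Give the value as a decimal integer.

18791

Little-endian: lowest address holds the least-significant byte.
Reassemble most-significant byte first: 49 67 → 0x4967.
0x4967 = 18791.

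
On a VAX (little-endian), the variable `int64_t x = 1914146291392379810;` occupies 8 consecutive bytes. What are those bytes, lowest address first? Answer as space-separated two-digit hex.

A2 FB 92 12 E9 69 90 1A

1914146291392379810 in hexadecimal, padded to 64 bits, is 0x1A9069E91292FBA2.
Split into bytes (most-significant first): 1A 90 69 E9 12 92 FB A2.
Little-endian: lowest address holds the least-significant byte.
So at ascending addresses the bytes are A2 FB 92 12 E9 69 90 1A.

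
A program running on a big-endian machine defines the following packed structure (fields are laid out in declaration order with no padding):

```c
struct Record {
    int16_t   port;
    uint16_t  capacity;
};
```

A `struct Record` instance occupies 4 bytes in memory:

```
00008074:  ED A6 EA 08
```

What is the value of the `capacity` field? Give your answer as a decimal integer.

`capacity` follows `port` (2 bytes), so it starts at byte offset 2 and occupies 2 bytes.
Bytes at offsets 2..3: EA 08.
Big-endian stores the most-significant byte at the lowest address.
The bytes are already most-significant first: 0xEA08.
0xEA08 = 59912.

59912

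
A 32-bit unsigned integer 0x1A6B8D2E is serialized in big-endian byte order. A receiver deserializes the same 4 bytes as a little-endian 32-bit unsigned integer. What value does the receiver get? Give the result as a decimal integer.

781019930

Stored big-endian, the bytes at ascending addresses are 1A 6B 8D 2E.
Read back as little-endian, the first byte is least significant, giving 0x2E8D6B1A.
0x2E8D6B1A = 781019930.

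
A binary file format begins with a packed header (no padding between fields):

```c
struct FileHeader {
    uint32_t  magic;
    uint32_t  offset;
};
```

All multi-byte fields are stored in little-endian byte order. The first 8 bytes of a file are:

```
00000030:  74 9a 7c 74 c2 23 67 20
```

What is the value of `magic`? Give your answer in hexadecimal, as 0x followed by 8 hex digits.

0x747C9A74

`magic` is the first field, at byte offset 0, occupying 4 bytes.
Bytes at offsets 0..3: 74 9A 7C 74.
Little-endian stores the least-significant byte at the lowest address.
Reassemble most-significant byte first: 74 7C 9A 74 → 0x747C9A74.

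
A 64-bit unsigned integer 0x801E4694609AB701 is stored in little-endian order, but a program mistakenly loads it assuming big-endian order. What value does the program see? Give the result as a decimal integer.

123737254371139200

Stored little-endian, the bytes at ascending addresses are 01 B7 9A 60 94 46 1E 80.
Read back as big-endian, the last byte is least significant, giving 0x01B79A6094461E80.
0x01B79A6094461E80 = 123737254371139200.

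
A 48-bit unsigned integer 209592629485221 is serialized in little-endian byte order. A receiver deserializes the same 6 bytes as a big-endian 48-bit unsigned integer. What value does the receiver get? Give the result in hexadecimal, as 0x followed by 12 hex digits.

0xA55E3A969FBE

209592629485221 in 48-bit hexadecimal is 0xBE9F963A5EA5.
Stored little-endian, the bytes at ascending addresses are A5 5E 3A 96 9F BE.
Read back as big-endian, the last byte is least significant, giving 0xA55E3A969FBE.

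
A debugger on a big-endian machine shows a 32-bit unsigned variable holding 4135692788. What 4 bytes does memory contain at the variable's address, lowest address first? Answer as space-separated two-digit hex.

F6 81 A9 F4

4135692788 in hexadecimal, padded to 32 bits, is 0xF681A9F4.
Split into bytes (most-significant first): F6 81 A9 F4.
Big-endian: lowest address holds the most-significant byte.
So the memory order matches the most-significant-first order: F6 81 A9 F4.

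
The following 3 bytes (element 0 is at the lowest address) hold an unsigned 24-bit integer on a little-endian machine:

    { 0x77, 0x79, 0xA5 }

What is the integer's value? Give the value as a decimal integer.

In little-endian order the low byte comes first in memory.
Reassemble most-significant byte first: A5 79 77 → 0xA57977.
0xA57977 = 10844535.

10844535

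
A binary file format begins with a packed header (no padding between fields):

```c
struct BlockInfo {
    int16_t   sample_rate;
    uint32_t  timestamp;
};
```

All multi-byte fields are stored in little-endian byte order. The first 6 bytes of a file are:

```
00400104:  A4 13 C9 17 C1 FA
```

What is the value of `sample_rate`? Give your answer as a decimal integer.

5028

`sample_rate` is the first field, at byte offset 0, occupying 2 bytes.
Bytes at offsets 0..1: A4 13.
Little-endian stores the least-significant byte at the lowest address.
Reassemble most-significant byte first: 13 A4 → 0x13A4.
0x13A4 = 5028.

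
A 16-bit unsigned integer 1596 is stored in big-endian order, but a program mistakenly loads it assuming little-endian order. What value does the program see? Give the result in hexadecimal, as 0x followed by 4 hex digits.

0x3C06

1596 in 16-bit hexadecimal is 0x063C.
Stored big-endian, the bytes at ascending addresses are 06 3C.
Read back as little-endian, the first byte is least significant, giving 0x3C06.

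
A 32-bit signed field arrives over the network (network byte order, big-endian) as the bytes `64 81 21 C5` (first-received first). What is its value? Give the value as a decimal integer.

Big-endian stores the most-significant byte at the lowest address.
The bytes are already most-significant first: 0x648121C5.
0x648121C5 = 1686184389.

1686184389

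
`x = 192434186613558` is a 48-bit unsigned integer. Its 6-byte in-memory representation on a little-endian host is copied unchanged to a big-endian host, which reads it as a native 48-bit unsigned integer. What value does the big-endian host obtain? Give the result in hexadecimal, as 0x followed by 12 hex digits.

192434186613558 in 48-bit hexadecimal is 0xAF049355F336.
Stored little-endian, the bytes at ascending addresses are 36 F3 55 93 04 AF.
Read back as big-endian, the last byte is least significant, giving 0x36F3559304AF.

0x36F3559304AF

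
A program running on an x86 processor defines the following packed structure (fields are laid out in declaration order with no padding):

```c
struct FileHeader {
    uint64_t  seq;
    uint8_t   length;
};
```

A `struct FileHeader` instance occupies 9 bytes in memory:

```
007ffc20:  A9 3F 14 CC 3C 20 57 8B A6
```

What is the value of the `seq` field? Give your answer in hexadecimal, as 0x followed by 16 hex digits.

0x8B57203CCC143FA9

`seq` is the first field, at byte offset 0, occupying 8 bytes.
Bytes at offsets 0..7: A9 3F 14 CC 3C 20 57 8B.
Little-endian: lowest address holds the least-significant byte.
Reassemble most-significant byte first: 8B 57 20 3C CC 14 3F A9 → 0x8B57203CCC143FA9.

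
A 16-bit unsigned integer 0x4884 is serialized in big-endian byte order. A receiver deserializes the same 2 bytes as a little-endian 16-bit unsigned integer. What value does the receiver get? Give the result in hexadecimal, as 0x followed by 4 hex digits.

0x8448

Stored big-endian, the bytes at ascending addresses are 48 84.
Read back as little-endian, the first byte is least significant, giving 0x8448.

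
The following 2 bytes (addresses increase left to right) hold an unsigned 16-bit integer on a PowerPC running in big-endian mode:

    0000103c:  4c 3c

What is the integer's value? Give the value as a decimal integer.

19516

Big-endian stores the most-significant byte at the lowest address.
The bytes are already most-significant first: 0x4C3C.
0x4C3C = 19516.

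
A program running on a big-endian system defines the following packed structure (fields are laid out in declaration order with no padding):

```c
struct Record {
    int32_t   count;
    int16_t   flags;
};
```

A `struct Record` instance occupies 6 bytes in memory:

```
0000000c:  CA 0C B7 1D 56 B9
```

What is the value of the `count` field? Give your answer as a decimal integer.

`count` is the first field, at byte offset 0, occupying 4 bytes.
Bytes at offsets 0..3: CA 0C B7 1D.
In big-endian order the high byte comes first in memory.
The bytes are already most-significant first: 0xCA0CB71D.
Top bit is set, so as a signed 32-bit value this is 0xCA0CB71D − 2^32 = -905136355.

-905136355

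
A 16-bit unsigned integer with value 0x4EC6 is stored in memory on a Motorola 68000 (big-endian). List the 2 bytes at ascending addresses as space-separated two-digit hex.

4E C6

Split into bytes (most-significant first): 4E C6.
In big-endian order the high byte comes first in memory.
So the memory order matches the most-significant-first order: 4E C6.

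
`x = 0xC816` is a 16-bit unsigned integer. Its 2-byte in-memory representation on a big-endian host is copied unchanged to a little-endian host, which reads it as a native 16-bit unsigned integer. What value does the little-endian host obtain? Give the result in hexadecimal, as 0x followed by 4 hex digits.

0x16C8

Stored big-endian, the bytes at ascending addresses are C8 16.
Read back as little-endian, the first byte is least significant, giving 0x16C8.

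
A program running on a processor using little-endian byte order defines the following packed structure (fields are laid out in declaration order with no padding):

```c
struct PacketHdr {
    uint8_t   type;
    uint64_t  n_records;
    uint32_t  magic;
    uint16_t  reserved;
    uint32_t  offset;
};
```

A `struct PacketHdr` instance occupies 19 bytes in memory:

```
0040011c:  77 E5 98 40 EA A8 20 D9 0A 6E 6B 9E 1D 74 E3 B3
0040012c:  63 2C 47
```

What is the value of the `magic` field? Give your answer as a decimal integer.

496921454

`magic` follows `type` (1 B), `n_records` (8 B), so it starts at offset 1 + 8 = 9 and occupies 4 bytes.
Bytes at offsets 9..12: 6E 6B 9E 1D.
Little-endian stores the least-significant byte at the lowest address.
Reassemble most-significant byte first: 1D 9E 6B 6E → 0x1D9E6B6E.
0x1D9E6B6E = 496921454.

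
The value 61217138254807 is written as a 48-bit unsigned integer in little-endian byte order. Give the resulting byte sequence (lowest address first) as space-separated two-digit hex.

61217138254807 in hexadecimal, padded to 48 bits, is 0x37AD39C7A3D7.
Split into bytes (most-significant first): 37 AD 39 C7 A3 D7.
Little-endian stores the least-significant byte at the lowest address.
So at ascending addresses the bytes are D7 A3 C7 39 AD 37.

D7 A3 C7 39 AD 37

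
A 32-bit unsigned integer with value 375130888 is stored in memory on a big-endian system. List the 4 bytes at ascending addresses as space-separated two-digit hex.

375130888 in hexadecimal, padded to 32 bits, is 0x165C0B08.
Split into bytes (most-significant first): 16 5C 0B 08.
Big-endian stores the most-significant byte at the lowest address.
So the memory order matches the most-significant-first order: 16 5C 0B 08.

16 5C 0B 08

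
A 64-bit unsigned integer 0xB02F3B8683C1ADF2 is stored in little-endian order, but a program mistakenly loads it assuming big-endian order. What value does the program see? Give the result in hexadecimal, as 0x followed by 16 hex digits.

0xF2ADC183863B2FB0

Stored little-endian, the bytes at ascending addresses are F2 AD C1 83 86 3B 2F B0.
Read back as big-endian, the last byte is least significant, giving 0xF2ADC183863B2FB0.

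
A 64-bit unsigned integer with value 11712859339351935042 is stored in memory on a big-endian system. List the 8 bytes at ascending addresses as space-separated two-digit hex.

A2 8C 6F 83 02 30 48 42

11712859339351935042 in hexadecimal, padded to 64 bits, is 0xA28C6F8302304842.
Split into bytes (most-significant first): A2 8C 6F 83 02 30 48 42.
Big-endian: lowest address holds the most-significant byte.
So the memory order matches the most-significant-first order: A2 8C 6F 83 02 30 48 42.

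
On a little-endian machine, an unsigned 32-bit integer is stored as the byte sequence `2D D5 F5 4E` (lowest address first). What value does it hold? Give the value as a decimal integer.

Little-endian: lowest address holds the least-significant byte.
Reassemble most-significant byte first: 4E F5 D5 2D → 0x4EF5D52D.
0x4EF5D52D = 1324733741.

1324733741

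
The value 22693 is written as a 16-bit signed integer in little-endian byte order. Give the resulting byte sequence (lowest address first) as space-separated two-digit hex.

22693 in hexadecimal, padded to 16 bits, is 0x58A5.
Split into bytes (most-significant first): 58 A5.
Little-endian stores the least-significant byte at the lowest address.
So at ascending addresses the bytes are A5 58.

A5 58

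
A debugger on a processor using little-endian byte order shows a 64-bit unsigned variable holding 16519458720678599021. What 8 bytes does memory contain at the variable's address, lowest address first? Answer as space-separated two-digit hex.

6D D9 C6 BF 2E E8 40 E5

16519458720678599021 in hexadecimal, padded to 64 bits, is 0xE540E82EBFC6D96D.
Split into bytes (most-significant first): E5 40 E8 2E BF C6 D9 6D.
In little-endian order the low byte comes first in memory.
So at ascending addresses the bytes are 6D D9 C6 BF 2E E8 40 E5.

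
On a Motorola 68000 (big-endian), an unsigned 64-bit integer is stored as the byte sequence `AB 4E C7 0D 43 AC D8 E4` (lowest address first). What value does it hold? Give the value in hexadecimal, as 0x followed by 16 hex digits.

Big-endian: lowest address holds the most-significant byte.
The bytes are already most-significant first: 0xAB4EC70D43ACD8E4.

0xAB4EC70D43ACD8E4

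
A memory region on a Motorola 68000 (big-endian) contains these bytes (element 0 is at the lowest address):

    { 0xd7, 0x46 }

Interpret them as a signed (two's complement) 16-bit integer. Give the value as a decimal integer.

Big-endian: lowest address holds the most-significant byte.
The bytes are already most-significant first: 0xD746.
Top bit is set, so as a signed 16-bit value this is 0xD746 − 2^16 = -10426.

-10426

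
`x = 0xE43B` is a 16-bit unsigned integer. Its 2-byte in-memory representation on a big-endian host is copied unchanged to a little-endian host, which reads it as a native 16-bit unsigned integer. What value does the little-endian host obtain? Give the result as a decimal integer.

15332

Stored big-endian, the bytes at ascending addresses are E4 3B.
Read back as little-endian, the first byte is least significant, giving 0x3BE4.
0x3BE4 = 15332.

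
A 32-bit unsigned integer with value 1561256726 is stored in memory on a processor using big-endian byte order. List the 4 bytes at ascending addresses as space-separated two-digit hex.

1561256726 in hexadecimal, padded to 32 bits, is 0x5D0EE316.
Split into bytes (most-significant first): 5D 0E E3 16.
Big-endian: lowest address holds the most-significant byte.
So the memory order matches the most-significant-first order: 5D 0E E3 16.

5D 0E E3 16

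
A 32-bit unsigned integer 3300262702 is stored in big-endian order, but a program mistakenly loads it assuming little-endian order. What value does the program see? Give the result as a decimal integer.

3300262702 in 32-bit hexadecimal is 0xC4B6032E.
Stored big-endian, the bytes at ascending addresses are C4 B6 03 2E.
Read back as little-endian, the first byte is least significant, giving 0x2E03B6C4.
0x2E03B6C4 = 771995332.

771995332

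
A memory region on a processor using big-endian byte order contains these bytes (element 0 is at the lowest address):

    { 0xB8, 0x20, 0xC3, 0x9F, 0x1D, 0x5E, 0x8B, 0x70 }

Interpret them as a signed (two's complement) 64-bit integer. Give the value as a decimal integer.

Big-endian: lowest address holds the most-significant byte.
The bytes are already most-significant first: 0xB820C39F1D5E8B70.
Top bit is set, so as a signed 64-bit value this is 0xB820C39F1D5E8B70 − 2^64 = -5178924483316118672.

-5178924483316118672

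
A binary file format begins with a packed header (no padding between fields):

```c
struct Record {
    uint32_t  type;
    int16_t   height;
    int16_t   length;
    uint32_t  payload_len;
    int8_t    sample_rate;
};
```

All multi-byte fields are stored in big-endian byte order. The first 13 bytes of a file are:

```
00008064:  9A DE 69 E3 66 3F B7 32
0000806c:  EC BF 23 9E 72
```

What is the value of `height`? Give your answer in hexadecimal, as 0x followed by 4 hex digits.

`height` follows `type` (4 bytes), so it starts at byte offset 4 and occupies 2 bytes.
Bytes at offsets 4..5: 66 3F.
Big-endian stores the most-significant byte at the lowest address.
The bytes are already most-significant first: 0x663F.

0x663F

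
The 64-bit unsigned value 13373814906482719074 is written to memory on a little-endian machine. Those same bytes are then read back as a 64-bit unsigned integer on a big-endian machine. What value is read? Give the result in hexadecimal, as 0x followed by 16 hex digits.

0x62F9B9C8CC5599B9

13373814906482719074 in 64-bit hexadecimal is 0xB99955CCC8B9F962.
Stored little-endian, the bytes at ascending addresses are 62 F9 B9 C8 CC 55 99 B9.
Read back as big-endian, the last byte is least significant, giving 0x62F9B9C8CC5599B9.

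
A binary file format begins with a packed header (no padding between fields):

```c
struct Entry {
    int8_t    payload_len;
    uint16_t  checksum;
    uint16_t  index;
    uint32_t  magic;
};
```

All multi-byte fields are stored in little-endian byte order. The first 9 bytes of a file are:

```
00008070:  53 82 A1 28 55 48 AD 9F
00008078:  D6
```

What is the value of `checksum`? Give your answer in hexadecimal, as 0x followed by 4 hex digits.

`checksum` follows `payload_len` (1 byte), so it starts at byte offset 1 and occupies 2 bytes.
Bytes at offsets 1..2: 82 A1.
Little-endian: lowest address holds the least-significant byte.
Reassemble most-significant byte first: A1 82 → 0xA182.

0xA182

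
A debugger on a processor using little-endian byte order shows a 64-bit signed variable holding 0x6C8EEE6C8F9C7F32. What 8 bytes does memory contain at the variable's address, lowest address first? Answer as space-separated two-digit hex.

Split into bytes (most-significant first): 6C 8E EE 6C 8F 9C 7F 32.
In little-endian order the low byte comes first in memory.
So at ascending addresses the bytes are 32 7F 9C 8F 6C EE 8E 6C.

32 7F 9C 8F 6C EE 8E 6C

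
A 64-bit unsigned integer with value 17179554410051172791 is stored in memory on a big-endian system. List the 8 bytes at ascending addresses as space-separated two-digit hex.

EE 6A 09 B6 FA 98 79 B7

17179554410051172791 in hexadecimal, padded to 64 bits, is 0xEE6A09B6FA9879B7.
Split into bytes (most-significant first): EE 6A 09 B6 FA 98 79 B7.
In big-endian order the high byte comes first in memory.
So the memory order matches the most-significant-first order: EE 6A 09 B6 FA 98 79 B7.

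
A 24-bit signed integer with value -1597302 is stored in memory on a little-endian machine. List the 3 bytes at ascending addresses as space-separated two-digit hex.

Two's complement of -1597302 in 24 bits: 1597302 = 0x185F76; invert → 0xE7A089; add 1 → 0xE7A08A.
Split into bytes (most-significant first): E7 A0 8A.
Little-endian: lowest address holds the least-significant byte.
So at ascending addresses the bytes are 8A A0 E7.

8A A0 E7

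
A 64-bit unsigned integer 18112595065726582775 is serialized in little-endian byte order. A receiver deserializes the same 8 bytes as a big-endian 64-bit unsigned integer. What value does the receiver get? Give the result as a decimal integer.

18112595065726582775 in 64-bit hexadecimal is 0xFB5CDD3F65203FF7.
Stored little-endian, the bytes at ascending addresses are F7 3F 20 65 3F DD 5C FB.
Read back as big-endian, the last byte is least significant, giving 0xF73F20653FDD5CFB.
0xF73F20653FDD5CFB = 17815994270136229115.

17815994270136229115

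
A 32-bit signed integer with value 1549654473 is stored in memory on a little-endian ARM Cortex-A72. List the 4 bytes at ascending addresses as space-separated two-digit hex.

1549654473 in hexadecimal, padded to 32 bits, is 0x5C5DD9C9.
Split into bytes (most-significant first): 5C 5D D9 C9.
Little-endian: lowest address holds the least-significant byte.
So at ascending addresses the bytes are C9 D9 5D 5C.

C9 D9 5D 5C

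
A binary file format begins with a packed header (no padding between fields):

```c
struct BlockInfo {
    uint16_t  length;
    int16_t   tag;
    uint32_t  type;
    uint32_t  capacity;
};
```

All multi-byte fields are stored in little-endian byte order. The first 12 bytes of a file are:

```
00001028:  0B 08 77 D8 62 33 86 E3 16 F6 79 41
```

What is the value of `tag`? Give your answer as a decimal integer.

-10121

`tag` follows `length` (2 bytes), so it starts at byte offset 2 and occupies 2 bytes.
Bytes at offsets 2..3: 77 D8.
Little-endian stores the least-significant byte at the lowest address.
Reassemble most-significant byte first: D8 77 → 0xD877.
Top bit is set, so as a signed 16-bit value this is 0xD877 − 2^16 = -10121.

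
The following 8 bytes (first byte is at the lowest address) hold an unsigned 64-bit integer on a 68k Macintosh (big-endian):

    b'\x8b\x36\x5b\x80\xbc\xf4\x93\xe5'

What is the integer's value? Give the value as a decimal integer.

Big-endian: lowest address holds the most-significant byte.
The bytes are already most-significant first: 0x8B365B80BCF493E5.
0x8B365B80BCF493E5 = 10031305828498445285.

10031305828498445285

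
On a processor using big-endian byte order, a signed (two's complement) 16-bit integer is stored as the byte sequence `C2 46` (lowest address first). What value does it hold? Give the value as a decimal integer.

Big-endian stores the most-significant byte at the lowest address.
The bytes are already most-significant first: 0xC246.
Top bit is set, so as a signed 16-bit value this is 0xC246 − 2^16 = -15802.

-15802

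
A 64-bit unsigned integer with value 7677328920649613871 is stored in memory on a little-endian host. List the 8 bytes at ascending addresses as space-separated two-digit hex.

2F 42 27 23 FA 59 8B 6A

7677328920649613871 in hexadecimal, padded to 64 bits, is 0x6A8B59FA2327422F.
Split into bytes (most-significant first): 6A 8B 59 FA 23 27 42 2F.
Little-endian: lowest address holds the least-significant byte.
So at ascending addresses the bytes are 2F 42 27 23 FA 59 8B 6A.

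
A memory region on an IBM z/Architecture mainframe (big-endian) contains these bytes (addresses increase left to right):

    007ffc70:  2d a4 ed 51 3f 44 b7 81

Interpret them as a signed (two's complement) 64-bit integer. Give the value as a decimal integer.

3289014561096906625

In big-endian order the high byte comes first in memory.
The bytes are already most-significant first: 0x2DA4ED513F44B781.
0x2DA4ED513F44B781 = 3289014561096906625.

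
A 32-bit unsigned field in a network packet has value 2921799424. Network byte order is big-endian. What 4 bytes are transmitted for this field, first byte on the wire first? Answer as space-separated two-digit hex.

AE 27 1F 00

2921799424 in hexadecimal, padded to 32 bits, is 0xAE271F00.
Split into bytes (most-significant first): AE 27 1F 00.
Big-endian stores the most-significant byte at the lowest address.
So the memory order matches the most-significant-first order: AE 27 1F 00.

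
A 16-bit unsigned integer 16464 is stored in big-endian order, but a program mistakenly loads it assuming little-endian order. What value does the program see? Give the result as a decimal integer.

20544

16464 in 16-bit hexadecimal is 0x4050.
Stored big-endian, the bytes at ascending addresses are 40 50.
Read back as little-endian, the first byte is least significant, giving 0x5040.
0x5040 = 20544.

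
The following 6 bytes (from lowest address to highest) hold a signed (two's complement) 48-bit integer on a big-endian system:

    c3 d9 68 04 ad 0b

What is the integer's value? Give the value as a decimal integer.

-66136456254197

In big-endian order the high byte comes first in memory.
The bytes are already most-significant first: 0xC3D96804AD0B.
Top bit is set, so as a signed 48-bit value this is 0xC3D96804AD0B − 2^48 = -66136456254197.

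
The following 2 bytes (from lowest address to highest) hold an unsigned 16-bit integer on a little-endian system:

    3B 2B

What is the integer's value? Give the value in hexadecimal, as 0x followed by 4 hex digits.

0x2B3B

Little-endian stores the least-significant byte at the lowest address.
Reassemble most-significant byte first: 2B 3B → 0x2B3B.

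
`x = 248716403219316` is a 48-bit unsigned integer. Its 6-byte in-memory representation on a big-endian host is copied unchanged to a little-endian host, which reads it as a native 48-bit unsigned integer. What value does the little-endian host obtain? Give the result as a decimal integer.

127663034086626

248716403219316 in 48-bit hexadecimal is 0xE234CCDD1B74.
Stored big-endian, the bytes at ascending addresses are E2 34 CC DD 1B 74.
Read back as little-endian, the first byte is least significant, giving 0x741BDDCC34E2.
0x741BDDCC34E2 = 127663034086626.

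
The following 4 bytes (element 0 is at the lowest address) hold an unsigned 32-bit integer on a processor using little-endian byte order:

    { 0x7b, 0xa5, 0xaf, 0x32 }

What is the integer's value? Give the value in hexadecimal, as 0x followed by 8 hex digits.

0x32AFA57B

In little-endian order the low byte comes first in memory.
Reassemble most-significant byte first: 32 AF A5 7B → 0x32AFA57B.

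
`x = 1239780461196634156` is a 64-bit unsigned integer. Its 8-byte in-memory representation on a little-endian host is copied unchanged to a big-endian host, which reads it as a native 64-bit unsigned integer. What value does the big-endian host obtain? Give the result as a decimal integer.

1239780461196634156 in 64-bit hexadecimal is 0x113495C2C518682C.
Stored little-endian, the bytes at ascending addresses are 2C 68 18 C5 C2 95 34 11.
Read back as big-endian, the last byte is least significant, giving 0x2C6818C5C2953411.
0x2C6818C5C2953411 = 3199834772898919441.

3199834772898919441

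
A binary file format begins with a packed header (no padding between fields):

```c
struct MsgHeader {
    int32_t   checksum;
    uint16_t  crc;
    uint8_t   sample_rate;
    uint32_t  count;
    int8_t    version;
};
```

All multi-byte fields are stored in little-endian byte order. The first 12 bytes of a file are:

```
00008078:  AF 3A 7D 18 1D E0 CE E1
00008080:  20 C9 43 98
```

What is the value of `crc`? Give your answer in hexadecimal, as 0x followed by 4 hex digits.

0xE01D

`crc` follows `checksum` (4 bytes), so it starts at byte offset 4 and occupies 2 bytes.
Bytes at offsets 4..5: 1D E0.
In little-endian order the low byte comes first in memory.
Reassemble most-significant byte first: E0 1D → 0xE01D.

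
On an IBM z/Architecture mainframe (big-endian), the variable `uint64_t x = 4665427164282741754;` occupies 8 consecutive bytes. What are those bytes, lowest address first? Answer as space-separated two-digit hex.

4665427164282741754 in hexadecimal, padded to 64 bits, is 0x40BEED499487E3FA.
Split into bytes (most-significant first): 40 BE ED 49 94 87 E3 FA.
In big-endian order the high byte comes first in memory.
So the memory order matches the most-significant-first order: 40 BE ED 49 94 87 E3 FA.

40 BE ED 49 94 87 E3 FA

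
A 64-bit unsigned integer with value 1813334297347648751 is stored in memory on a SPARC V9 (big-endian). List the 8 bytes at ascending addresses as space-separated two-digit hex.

19 2A 41 EF 9C 70 6C EF

1813334297347648751 in hexadecimal, padded to 64 bits, is 0x192A41EF9C706CEF.
Split into bytes (most-significant first): 19 2A 41 EF 9C 70 6C EF.
Big-endian: lowest address holds the most-significant byte.
So the memory order matches the most-significant-first order: 19 2A 41 EF 9C 70 6C EF.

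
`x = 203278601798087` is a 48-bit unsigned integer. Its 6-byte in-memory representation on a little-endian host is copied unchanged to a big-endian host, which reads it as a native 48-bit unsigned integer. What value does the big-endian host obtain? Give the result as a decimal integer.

219635391455672

203278601798087 in 48-bit hexadecimal is 0xB8E17CD9C1C7.
Stored little-endian, the bytes at ascending addresses are C7 C1 D9 7C E1 B8.
Read back as big-endian, the last byte is least significant, giving 0xC7C1D97CE1B8.
0xC7C1D97CE1B8 = 219635391455672.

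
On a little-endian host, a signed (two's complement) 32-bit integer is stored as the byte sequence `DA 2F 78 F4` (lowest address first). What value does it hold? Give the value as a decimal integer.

Little-endian: lowest address holds the least-significant byte.
Reassemble most-significant byte first: F4 78 2F DA → 0xF4782FDA.
Top bit is set, so as a signed 32-bit value this is 0xF4782FDA − 2^32 = -193450022.

-193450022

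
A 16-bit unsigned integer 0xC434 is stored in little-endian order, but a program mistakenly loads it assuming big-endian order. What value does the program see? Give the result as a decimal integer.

Stored little-endian, the bytes at ascending addresses are 34 C4.
Read back as big-endian, the last byte is least significant, giving 0x34C4.
0x34C4 = 13508.

13508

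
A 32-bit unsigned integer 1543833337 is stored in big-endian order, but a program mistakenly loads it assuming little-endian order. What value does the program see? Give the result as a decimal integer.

1543833337 in 32-bit hexadecimal is 0x5C0506F9.
Stored big-endian, the bytes at ascending addresses are 5C 05 06 F9.
Read back as little-endian, the first byte is least significant, giving 0xF906055C.
0xF906055C = 4177921372.

4177921372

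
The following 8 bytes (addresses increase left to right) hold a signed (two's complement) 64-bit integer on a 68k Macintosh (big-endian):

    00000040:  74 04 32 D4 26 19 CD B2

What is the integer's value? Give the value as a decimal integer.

8359862695060164018

Big-endian: lowest address holds the most-significant byte.
The bytes are already most-significant first: 0x740432D42619CDB2.
0x740432D42619CDB2 = 8359862695060164018.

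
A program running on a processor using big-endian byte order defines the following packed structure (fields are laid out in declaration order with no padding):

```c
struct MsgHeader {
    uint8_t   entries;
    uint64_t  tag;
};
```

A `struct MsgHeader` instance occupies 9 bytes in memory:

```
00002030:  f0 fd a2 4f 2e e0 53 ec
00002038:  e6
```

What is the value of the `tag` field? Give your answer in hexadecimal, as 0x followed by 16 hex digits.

0xFDA24F2EE053ECE6

`tag` follows `entries` (1 byte), so it starts at byte offset 1 and occupies 8 bytes.
Bytes at offsets 1..8: FD A2 4F 2E E0 53 EC E6.
Big-endian stores the most-significant byte at the lowest address.
The bytes are already most-significant first: 0xFDA24F2EE053ECE6.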